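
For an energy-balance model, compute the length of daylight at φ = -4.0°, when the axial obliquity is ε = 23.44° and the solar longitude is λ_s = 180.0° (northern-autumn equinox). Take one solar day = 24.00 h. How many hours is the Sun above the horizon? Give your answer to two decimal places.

Solar declination: sin δ = sin ε · sin λ_s = sin 23.44° × sin 180.0° = 0.00000, so δ = +0.000°.
cos H₀ = −tan φ · tan δ = −tan(-4.0°) × tan(+0.000°) = 0.0000, so H₀ = 1.5708 rad = 90.00°.
Daylight = 2H₀/(2π) × 24.00 h = (1.5708/π) × 24.00 = 12.00 h.

12.00 h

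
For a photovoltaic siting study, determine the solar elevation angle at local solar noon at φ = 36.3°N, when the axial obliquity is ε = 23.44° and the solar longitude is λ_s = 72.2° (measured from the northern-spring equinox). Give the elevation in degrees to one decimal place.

76.0°

Solar declination: sin δ = sin ε · sin λ_s = sin 23.44° × sin 72.2° = 0.37875, so δ = +22.256°.
At local noon the hour angle is zero, so the zenith angle equals |φ − δ| = |+36.3° − (+22.256°)| = 14.044°.
Elevation = 90° − 14.044° = 76.0°.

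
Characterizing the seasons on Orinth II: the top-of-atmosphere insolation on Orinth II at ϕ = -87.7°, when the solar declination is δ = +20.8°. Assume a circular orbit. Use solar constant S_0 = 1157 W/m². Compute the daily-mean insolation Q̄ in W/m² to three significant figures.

Q̄ ≈ 0.00 W/m²

cos h₀ = −tan(-87.7°) tan(+20.800°) = 9.4578 ≥ 1 ⇒ polar night, h₀ = 0 and Q̄ = 0.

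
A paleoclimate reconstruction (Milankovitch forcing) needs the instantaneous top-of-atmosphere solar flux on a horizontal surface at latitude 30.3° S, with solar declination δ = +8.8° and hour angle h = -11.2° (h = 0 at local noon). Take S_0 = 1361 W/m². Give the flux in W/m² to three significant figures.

1.03e+03 W/m²

cos θ_z = sin ϕ sin δ + cos ϕ cos δ cos h = -0.077186 + 0.836982 = 0.759796.
Flux = S_0 · cos θ_z = 1361 × 0.759796 = 1034 W/m².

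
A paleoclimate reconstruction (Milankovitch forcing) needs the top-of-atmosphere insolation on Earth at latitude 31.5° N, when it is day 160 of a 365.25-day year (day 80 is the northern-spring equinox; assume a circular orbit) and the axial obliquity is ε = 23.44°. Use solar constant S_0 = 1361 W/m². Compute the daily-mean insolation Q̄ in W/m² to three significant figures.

Solar longitude: L_s = 360° × (160 − 80)/365.25 = 78.850°.
sin δ = sin 23.44° × sin 78.850° = 0.39028, so δ = +22.972°.
cos h₀ = −tan(+31.5°) tan(+22.972°) = -0.2598, h₀ = 1.8336 rad.
Bracket: h₀ sin ϕ sin δ + cos ϕ cos δ sin h₀ = 1.8336×0.52250×0.39028 + 0.85264×0.92070×0.96567 = 0.373910 + 0.758076 = 1.131986.
Q̄ = (S_0/π) × [bracket] = (1361/π) × 1.131986 = 490.4 W/m².

Q̄ ≈ 490 W/m²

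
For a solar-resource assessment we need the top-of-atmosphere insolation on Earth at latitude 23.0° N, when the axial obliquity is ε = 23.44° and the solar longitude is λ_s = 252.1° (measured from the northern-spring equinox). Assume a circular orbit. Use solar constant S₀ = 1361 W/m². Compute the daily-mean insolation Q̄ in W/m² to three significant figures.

Solar declination: sin δ = sin ε · sin λ_s = sin 23.44° × sin 252.1° = -0.37853, so δ = -22.243°.
cos H₀ = −tan(+23.0°) tan(-22.243°) = 0.1736, H₀ = 1.3963 rad.
Bracket: H₀ sin φ sin δ + cos φ cos δ sin H₀ = 1.3963×0.39073×-0.37853 + 0.92050×0.92559×0.98482 = -0.206517 + 0.839072 = 0.632555.
Q̄ = (S₀/π) × [bracket] = (1361/π) × 0.632555 = 274.0 W/m².

Q̄ ≈ 274 W/m²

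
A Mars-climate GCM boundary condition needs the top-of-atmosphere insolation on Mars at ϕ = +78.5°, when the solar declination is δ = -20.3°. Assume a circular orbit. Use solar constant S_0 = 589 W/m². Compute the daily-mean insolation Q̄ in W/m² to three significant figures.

cos h₀ = −tan(+78.5°) tan(-20.300°) = 1.8182 ≥ 1 ⇒ polar night, h₀ = 0 and Q̄ = 0.

Q̄ ≈ 0.00 W/m²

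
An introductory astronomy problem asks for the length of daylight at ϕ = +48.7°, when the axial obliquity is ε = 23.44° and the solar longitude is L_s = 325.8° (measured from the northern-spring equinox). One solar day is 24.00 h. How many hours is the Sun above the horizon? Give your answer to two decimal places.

Solar declination: sin δ = sin ε · sin L_s = sin 23.44° × sin 325.8° = -0.22359, so δ = -12.920°.
cos h₀ = −tan ϕ · tan δ = −tan(+48.7°) × tan(-12.920°) = 0.2611, so h₀ = 1.3066 rad = 74.86°.
Daylight = 2h₀/(2π) × 24.00 h = (1.3066/π) × 24.00 = 9.98 h.

9.98 h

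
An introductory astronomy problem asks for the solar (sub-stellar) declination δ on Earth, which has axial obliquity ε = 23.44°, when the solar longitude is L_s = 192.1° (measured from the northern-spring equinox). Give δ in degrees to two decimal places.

sin δ = sin ε · sin L_s = sin 23.44° × sin 192.1° = -0.083384.
δ = arcsin(-0.083384) = -4.78°.

δ = -4.78°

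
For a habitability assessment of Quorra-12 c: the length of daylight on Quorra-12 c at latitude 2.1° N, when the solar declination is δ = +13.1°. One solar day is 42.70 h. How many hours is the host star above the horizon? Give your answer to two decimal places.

21.47 h

cos H₀ = −tan φ · tan δ = −tan(+2.1°) × tan(+13.100°) = -0.0085, so H₀ = 1.5793 rad = 90.49°.
Daylight = 2H₀/(2π) × 42.70 h = (1.5793/π) × 42.70 = 21.47 h.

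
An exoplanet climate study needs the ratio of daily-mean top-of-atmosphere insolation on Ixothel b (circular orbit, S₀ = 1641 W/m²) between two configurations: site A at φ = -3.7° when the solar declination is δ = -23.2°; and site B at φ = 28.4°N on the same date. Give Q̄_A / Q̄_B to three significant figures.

— Configuration A (φ=-3.7°):
cos H₀ = −tan(-3.7°) tan(-23.200°) = -0.0277, H₀ = 1.5985 rad.
Bracket: H₀ sin φ sin δ + cos φ cos δ sin H₀ = 1.5985×-0.06453×-0.39394 + 0.99792×0.91914×0.99962 = 0.040635 + 0.916880 = 0.957515.
Q̄ = (S₀/π) × [bracket] = (1641/π) × 0.957515 = 500.15 W/m².
— Configuration B (φ=+28.4°):
cos H₀ = −tan(+28.4°) tan(-23.200°) = 0.2317, H₀ = 1.3369 rad.
Bracket: H₀ sin φ sin δ + cos φ cos δ sin H₀ = 1.3369×0.47562×-0.39394 + 0.87965×0.91914×0.97278 = -0.250489 + 0.786514 = 0.536025.
Q̄ = (S₀/π) × [bracket] = (1641/π) × 0.536025 = 279.99 W/m².
Ratio Q̄_A / Q̄_B = 500.15 / 279.99 = 1.786.

Q̄_A / Q̄_B ≈ 1.79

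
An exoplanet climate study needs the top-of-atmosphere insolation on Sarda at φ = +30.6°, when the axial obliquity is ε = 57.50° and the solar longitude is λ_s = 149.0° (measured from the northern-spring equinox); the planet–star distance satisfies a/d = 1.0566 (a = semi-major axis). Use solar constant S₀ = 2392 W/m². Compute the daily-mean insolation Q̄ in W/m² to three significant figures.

Q̄ ≈ 981 W/m²

Solar declination: sin δ = sin ε · sin λ_s = sin 57.50° × sin 149.0° = 0.43438, so δ = +25.746°.
cos H₀ = −tan(+30.6°) tan(+25.746°) = -0.2852, H₀ = 1.8600 rad.
Bracket: H₀ sin φ sin δ + cos φ cos δ sin H₀ = 1.8600×0.50904×0.43438 + 0.86074×0.90073×0.95847 = 0.411277 + 0.743096 = 1.154373.
Inverse-square distance factor (a/d)² = 1.0566² = 1.116404.
Q̄ = (S₀/π) × 1.116404 × [bracket] = (2392/π) × 1.116404 × 1.154373 = 981.2 W/m².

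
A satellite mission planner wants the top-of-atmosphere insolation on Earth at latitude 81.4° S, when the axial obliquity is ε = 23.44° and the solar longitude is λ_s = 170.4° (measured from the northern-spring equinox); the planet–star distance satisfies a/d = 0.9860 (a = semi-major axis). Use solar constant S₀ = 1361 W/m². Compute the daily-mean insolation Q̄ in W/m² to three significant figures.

Q̄ ≈ 25.6 W/m²

Solar declination: sin δ = sin ε · sin λ_s = sin 23.44° × sin 170.4° = 0.06634, so δ = +3.804°.
cos H₀ = −tan(-81.4°) tan(+3.804°) = 0.4396, H₀ = 1.1156 rad.
Bracket: H₀ sin φ sin δ + cos φ cos δ sin H₀ = 1.1156×-0.98876×0.06634 + 0.14954×0.99780×0.89819 = -0.073177 + 0.134020 = 0.060843.
Inverse-square distance factor (a/d)² = 0.9860² = 0.972196.
Q̄ = (S₀/π) × 0.972196 × [bracket] = (1361/π) × 0.972196 × 0.060843 = 25.63 W/m².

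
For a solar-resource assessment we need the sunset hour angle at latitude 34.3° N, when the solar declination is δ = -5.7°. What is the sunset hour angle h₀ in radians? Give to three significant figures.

h₀ = 1.50 rad

cos h₀ = −tan ϕ · tan δ = −tan(+34.3°) × tan(-5.700°) = 0.0681, so h₀ = 1.5027 rad = 86.10°.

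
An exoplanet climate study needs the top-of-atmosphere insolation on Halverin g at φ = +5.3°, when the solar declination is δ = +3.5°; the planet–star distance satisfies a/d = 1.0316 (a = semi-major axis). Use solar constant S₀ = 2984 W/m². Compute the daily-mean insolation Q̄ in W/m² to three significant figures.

Q̄ ≈ 1.01e+03 W/m²

cos H₀ = −tan(+5.3°) tan(+3.500°) = -0.0057, H₀ = 1.5765 rad.
Bracket: H₀ sin φ sin δ + cos φ cos δ sin H₀ = 1.5765×0.09237×0.06105 + 0.99572×0.99813×0.99998 = 0.008890 + 0.993838 = 1.002728.
Inverse-square distance factor (a/d)² = 1.0316² = 1.064199.
Q̄ = (S₀/π) × 1.064199 × [bracket] = (2984/π) × 1.064199 × 1.002728 = 1014 W/m².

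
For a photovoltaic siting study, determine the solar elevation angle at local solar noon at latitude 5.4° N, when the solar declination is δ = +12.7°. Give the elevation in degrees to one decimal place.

82.7°

At local noon the hour angle is zero, so the zenith angle equals |ϕ − δ| = |+5.4° − (+12.700°)| = 7.300°.
Elevation = 90° − 7.300° = 82.7°.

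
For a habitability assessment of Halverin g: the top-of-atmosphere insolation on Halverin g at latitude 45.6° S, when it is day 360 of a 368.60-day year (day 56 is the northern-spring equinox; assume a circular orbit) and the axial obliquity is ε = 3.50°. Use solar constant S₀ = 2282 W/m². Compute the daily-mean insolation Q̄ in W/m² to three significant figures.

Q̄ ≈ 553 W/m²

Solar longitude: λ_s = 360° × (360 − 56)/368.60 = 296.907°.
sin δ = sin 3.50° × sin 296.907° = -0.05444, so δ = -3.121°.
cos H₀ = −tan(-45.6°) tan(-3.121°) = -0.0557, H₀ = 1.6265 rad.
Bracket: H₀ sin φ sin δ + cos φ cos δ sin H₀ = 1.6265×-0.71447×-0.05444 + 0.69966×0.99852×0.99845 = 0.063264 + 0.697542 = 0.760806.
Q̄ = (S₀/π) × [bracket] = (2282/π) × 0.760806 = 552.6 W/m².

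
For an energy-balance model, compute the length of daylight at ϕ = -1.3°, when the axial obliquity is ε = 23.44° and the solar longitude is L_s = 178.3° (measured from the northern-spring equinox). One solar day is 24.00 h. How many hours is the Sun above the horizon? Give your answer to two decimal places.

Solar declination: sin δ = sin ε · sin L_s = sin 23.44° × sin 178.3° = 0.01180, so δ = +0.676°.
cos h₀ = −tan ϕ · tan δ = −tan(-1.3°) × tan(+0.676°) = 0.0003, so h₀ = 1.5705 rad = 89.98°.
Daylight = 2h₀/(2π) × 24.00 h = (1.5705/π) × 24.00 = 12.00 h.

12.00 h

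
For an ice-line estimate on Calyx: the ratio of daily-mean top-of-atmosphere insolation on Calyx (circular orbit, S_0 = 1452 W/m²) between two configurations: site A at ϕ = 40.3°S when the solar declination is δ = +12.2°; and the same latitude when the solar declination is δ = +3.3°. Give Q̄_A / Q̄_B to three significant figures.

Q̄_A / Q̄_B ≈ 0.772

— Configuration A (ϕ=-40.3°):
cos h₀ = −tan(-40.3°) tan(+12.200°) = 0.1834, h₀ = 1.3864 rad.
Bracket: h₀ sin ϕ sin δ + cos ϕ cos δ sin h₀ = 1.3864×-0.64679×0.21132 + 0.76267×0.97742×0.98305 = -0.189493 + 0.732814 = 0.543321.
Q̄ = (S_0/π) × [bracket] = (1452/π) × 0.543321 = 251.12 W/m².
— Configuration B (ϕ=-40.3°):
cos h₀ = −tan(-40.3°) tan(+3.300°) = 0.0489, h₀ = 1.5219 rad.
Bracket: h₀ sin ϕ sin δ + cos ϕ cos δ sin h₀ = 1.5219×-0.64679×0.05756 + 0.76267×0.99834×0.99880 = -0.056659 + 0.760490 = 0.703831.
Q̄ = (S_0/π) × [bracket] = (1452/π) × 0.703831 = 325.30 W/m².
Ratio Q̄_A / Q̄_B = 251.12 / 325.30 = 0.7720.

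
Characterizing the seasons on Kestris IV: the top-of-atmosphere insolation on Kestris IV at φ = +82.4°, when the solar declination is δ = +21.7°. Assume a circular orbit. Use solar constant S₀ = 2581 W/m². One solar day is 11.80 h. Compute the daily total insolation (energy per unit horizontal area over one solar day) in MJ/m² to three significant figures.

cos H₀ = −tan(+82.4°) tan(+21.700°) = -2.9825 ≤ −1 ⇒ polar day, H₀ = π.
Bracket: H₀ sin φ sin δ + cos φ cos δ sin H₀ = 3.1416×0.99122×0.36975 + 0.13226×0.92913×0.00000 = 1.151408 + 0.000000 = 1.151408.
Q̄ = (S₀/π) × [bracket] = (2581/π) × 1.151408 = 945.95 W/m².
Daily total = Q̄ × 11.80 h × 3600 s/h = 945.95 × 11.80 × 3600 / 10⁶ = 40.18 MJ/m².

40.2 MJ/m²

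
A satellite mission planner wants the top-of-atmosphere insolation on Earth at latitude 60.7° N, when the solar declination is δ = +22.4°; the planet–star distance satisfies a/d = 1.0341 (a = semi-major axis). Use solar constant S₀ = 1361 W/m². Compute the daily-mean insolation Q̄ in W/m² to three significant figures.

cos H₀ = −tan(+60.7°) tan(+22.400°) = -0.7345, H₀ = 2.3957 rad.
Bracket: H₀ sin φ sin δ + cos φ cos δ sin H₀ = 2.3957×0.87207×0.38107 + 0.48938×0.92455×0.67863 = 0.796138 + 0.307050 = 1.103188.
Inverse-square distance factor (a/d)² = 1.0341² = 1.069363.
Q̄ = (S₀/π) × 1.069363 × [bracket] = (1361/π) × 1.069363 × 1.103188 = 511.1 W/m².

Q̄ ≈ 511 W/m²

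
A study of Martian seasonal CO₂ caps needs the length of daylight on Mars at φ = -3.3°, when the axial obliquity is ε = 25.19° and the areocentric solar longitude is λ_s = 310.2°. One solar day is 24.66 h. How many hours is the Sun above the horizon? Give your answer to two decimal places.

12.49 h

sin δ = sin 25.19° × sin 310.2° = -0.32509, so δ = -18.971°.
cos H₀ = −tan φ · tan δ = −tan(-3.3°) × tan(-18.971°) = -0.0198, so H₀ = 1.5906 rad = 91.14°.
Daylight = 2H₀/(2π) × 24.66 h = (1.5906/π) × 24.66 = 12.49 h.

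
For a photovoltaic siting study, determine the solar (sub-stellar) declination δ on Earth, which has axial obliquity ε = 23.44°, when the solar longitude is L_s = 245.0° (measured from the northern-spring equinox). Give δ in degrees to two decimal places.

sin δ = sin ε · sin L_s = sin 23.44° × sin 245.0° = -0.360519.
δ = arcsin(-0.360519) = -21.13°.

δ = -21.13°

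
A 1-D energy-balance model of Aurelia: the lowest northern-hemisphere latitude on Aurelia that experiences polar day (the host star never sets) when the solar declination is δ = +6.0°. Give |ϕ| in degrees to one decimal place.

Polar day requires cos h₀ = −tan ϕ tan δ ≤ −1, i.e. tan ϕ tan δ ≥ 1.
The boundary is |tan ϕ| · |tan δ| = 1, so |ϕ| = 90° − |δ| = 90° − 6.0° = 84.0° in the northern hemisphere.

|ϕ| = 84.0°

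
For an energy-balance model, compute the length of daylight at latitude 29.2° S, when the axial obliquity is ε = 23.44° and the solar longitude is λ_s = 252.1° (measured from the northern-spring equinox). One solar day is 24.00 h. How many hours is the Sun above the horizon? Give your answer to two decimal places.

13.76 h

Solar declination: sin δ = sin ε · sin λ_s = sin 23.44° × sin 252.1° = -0.37853, so δ = -22.243°.
cos H₀ = −tan φ · tan δ = −tan(-29.2°) × tan(-22.243°) = -0.2286, so H₀ = 1.8014 rad = 103.21°.
Daylight = 2H₀/(2π) × 24.00 h = (1.8014/π) × 24.00 = 13.76 h.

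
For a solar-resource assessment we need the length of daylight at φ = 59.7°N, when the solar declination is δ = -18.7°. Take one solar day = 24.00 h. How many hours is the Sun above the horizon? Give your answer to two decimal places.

cos H₀ = −tan φ · tan δ = −tan(+59.7°) × tan(-18.700°) = 0.5792, so H₀ = 0.9530 rad = 54.60°.
Daylight = 2H₀/(2π) × 24.00 h = (0.9530/π) × 24.00 = 7.28 h.

7.28 h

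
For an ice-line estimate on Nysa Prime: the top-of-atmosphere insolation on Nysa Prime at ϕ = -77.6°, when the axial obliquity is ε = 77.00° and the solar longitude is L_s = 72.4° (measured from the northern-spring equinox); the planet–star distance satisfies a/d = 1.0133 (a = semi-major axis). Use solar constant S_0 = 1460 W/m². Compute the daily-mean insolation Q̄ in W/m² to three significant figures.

Q̄ ≈ 0.00 W/m²

Solar declination: sin δ = sin ε · sin L_s = sin 77.00° × sin 72.4° = 0.92876, so δ = +68.242°.
cos h₀ = −tan(-77.6°) tan(+68.242°) = 11.3959 ≥ 1 ⇒ polar night, h₀ = 0 and Q̄ = 0.
Inverse-square distance factor (a/d)² = 1.0133² = 1.026777.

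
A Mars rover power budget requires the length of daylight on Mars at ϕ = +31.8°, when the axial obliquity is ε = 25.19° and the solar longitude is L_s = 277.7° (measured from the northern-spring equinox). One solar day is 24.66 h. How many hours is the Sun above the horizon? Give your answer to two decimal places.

Solar declination: sin δ = sin ε · sin L_s = sin 25.19° × sin 277.7° = -0.42178, so δ = -24.947°.
cos h₀ = −tan ϕ · tan δ = −tan(+31.8°) × tan(-24.947°) = 0.2884, so h₀ = 1.2782 rad = 73.24°.
Daylight = 2h₀/(2π) × 24.66 h = (1.2782/π) × 24.66 = 10.03 h.

10.03 h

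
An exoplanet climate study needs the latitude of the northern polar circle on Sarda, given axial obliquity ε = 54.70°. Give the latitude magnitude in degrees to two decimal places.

The polar circle is the lowest latitude that experiences at least one full rotation of continuous daylight at the northern-summer solstice; it lies at |ϕ| = 90° − ε = 90° − 54.70° = 35.30°.

35.30°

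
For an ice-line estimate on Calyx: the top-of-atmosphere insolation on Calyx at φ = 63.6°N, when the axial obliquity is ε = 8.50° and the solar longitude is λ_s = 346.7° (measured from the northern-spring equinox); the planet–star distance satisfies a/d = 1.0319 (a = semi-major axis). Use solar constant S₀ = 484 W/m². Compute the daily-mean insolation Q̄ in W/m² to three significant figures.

Solar declination: sin δ = sin ε · sin λ_s = sin 8.50° × sin 346.7° = -0.03400, so δ = -1.949°.
cos H₀ = −tan(+63.6°) tan(-1.949°) = 0.0685, H₀ = 1.5022 rad.
Bracket: H₀ sin φ sin δ + cos φ cos δ sin H₀ = 1.5022×0.89571×-0.03400 + 0.44464×0.99942×0.99765 = -0.045748 + 0.443338 = 0.397590.
Inverse-square distance factor (a/d)² = 1.0319² = 1.064818.
Q̄ = (S₀/π) × 1.064818 × [bracket] = (484/π) × 1.064818 × 0.397590 = 65.22 W/m².

Q̄ ≈ 65.2 W/m²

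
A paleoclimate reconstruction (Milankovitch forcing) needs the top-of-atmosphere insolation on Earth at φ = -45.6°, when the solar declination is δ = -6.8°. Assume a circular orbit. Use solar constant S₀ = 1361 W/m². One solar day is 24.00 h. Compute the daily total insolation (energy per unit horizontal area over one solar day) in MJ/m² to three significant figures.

31.2 MJ/m²

cos H₀ = −tan(-45.6°) tan(-6.800°) = -0.1218, H₀ = 1.6929 rad.
Bracket: H₀ sin φ sin δ + cos φ cos δ sin H₀ = 1.6929×-0.71447×-0.11840 + 0.69966×0.99297×0.99256 = 0.143208 + 0.689573 = 0.832781.
Q̄ = (S₀/π) × [bracket] = (1361/π) × 0.832781 = 360.78 W/m².
Daily total = Q̄ × 24.00 h × 3600 s/h = 360.78 × 24.00 × 3600 / 10⁶ = 31.17 MJ/m².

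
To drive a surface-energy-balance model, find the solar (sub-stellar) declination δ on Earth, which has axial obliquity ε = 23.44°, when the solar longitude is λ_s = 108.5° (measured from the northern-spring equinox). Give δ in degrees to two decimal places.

δ = +22.16°

sin δ = sin ε · sin λ_s = sin 23.44° × sin 108.5° = 0.377232.
δ = arcsin(0.377232) = +22.16°.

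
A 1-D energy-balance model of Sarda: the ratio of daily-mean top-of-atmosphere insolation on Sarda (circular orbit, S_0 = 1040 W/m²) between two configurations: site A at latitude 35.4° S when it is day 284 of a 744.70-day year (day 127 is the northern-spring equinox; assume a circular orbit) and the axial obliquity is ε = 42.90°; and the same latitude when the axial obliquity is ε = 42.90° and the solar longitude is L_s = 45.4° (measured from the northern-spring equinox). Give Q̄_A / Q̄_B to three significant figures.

— Configuration A (ϕ=-35.4°):
Solar longitude: L_s = 360° × (284 − 127)/744.70 = 75.896°.
sin δ = sin 42.90° × sin 75.896° = 0.66020, so δ = +41.315°.
cos h₀ = −tan(-35.4°) tan(+41.315°) = 0.6247, h₀ = 0.8961 rad.
Bracket: h₀ sin ϕ sin δ + cos ϕ cos δ sin h₀ = 0.8961×-0.57928×0.66020 + 0.81513×0.75109×0.78089 = -0.342705 + 0.478089 = 0.135384.
Q̄ = (S_0/π) × [bracket] = (1040/π) × 0.135384 = 44.818 W/m².
— Configuration B (ϕ=-35.4°):
Solar declination: sin δ = sin ε · sin L_s = sin 42.90° × sin 45.4° = 0.48469, so δ = +28.992°.
cos h₀ = −tan(-35.4°) tan(+28.992°) = 0.3938, h₀ = 1.1660 rad.
Bracket: h₀ sin ϕ sin δ + cos ϕ cos δ sin h₀ = 1.1660×-0.57928×0.48469 + 0.81513×0.87469×0.91920 = -0.327379 + 0.655377 = 0.327998.
Q̄ = (S_0/π) × [bracket] = (1040/π) × 0.327998 = 108.58 W/m².
Ratio Q̄_A / Q̄_B = 44.818 / 108.58 = 0.4128.

Q̄_A / Q̄_B ≈ 0.413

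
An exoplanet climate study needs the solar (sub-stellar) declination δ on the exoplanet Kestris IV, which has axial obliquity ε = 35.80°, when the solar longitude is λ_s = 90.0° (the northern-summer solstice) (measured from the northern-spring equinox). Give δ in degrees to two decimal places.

δ = +35.80°

sin δ = sin ε · sin λ_s = sin 35.80° × sin 90.0° = 0.584958.
δ = arcsin(0.584958) = +35.80°.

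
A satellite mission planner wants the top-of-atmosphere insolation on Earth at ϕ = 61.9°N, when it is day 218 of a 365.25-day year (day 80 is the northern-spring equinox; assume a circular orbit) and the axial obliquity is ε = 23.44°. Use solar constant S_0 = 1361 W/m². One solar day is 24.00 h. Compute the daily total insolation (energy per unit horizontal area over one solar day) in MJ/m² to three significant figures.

Solar longitude: L_s = 360° × (218 − 80)/365.25 = 136.016°.
sin δ = sin 23.44° × sin 136.016° = 0.27625, so δ = +16.036°.
cos h₀ = −tan(+61.9°) tan(+16.036°) = -0.5383, h₀ = 2.1392 rad.
Bracket: h₀ sin ϕ sin δ + cos ϕ cos δ sin h₀ = 2.1392×0.88213×0.27625 + 0.47101×0.96109×0.84275 = 0.521298 + 0.381499 = 0.902797.
Q̄ = (S_0/π) × [bracket] = (1361/π) × 0.902797 = 391.11 W/m².
Daily total = Q̄ × 24.00 h × 3600 s/h = 391.11 × 24.00 × 3600 / 10⁶ = 33.79 MJ/m².

33.8 MJ/m²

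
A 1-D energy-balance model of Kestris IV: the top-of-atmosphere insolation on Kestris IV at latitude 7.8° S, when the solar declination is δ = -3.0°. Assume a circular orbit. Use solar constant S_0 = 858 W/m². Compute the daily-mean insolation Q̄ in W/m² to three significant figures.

Q̄ ≈ 273 W/m²

cos h₀ = −tan(-7.8°) tan(-3.000°) = -0.0072, h₀ = 1.5780 rad.
Bracket: h₀ sin ϕ sin δ + cos ϕ cos δ sin h₀ = 1.5780×-0.13572×-0.05234 + 0.99075×0.99863×0.99997 = 0.011209 + 0.989363 = 1.000572.
Q̄ = (S_0/π) × [bracket] = (858/π) × 1.000572 = 273.3 W/m².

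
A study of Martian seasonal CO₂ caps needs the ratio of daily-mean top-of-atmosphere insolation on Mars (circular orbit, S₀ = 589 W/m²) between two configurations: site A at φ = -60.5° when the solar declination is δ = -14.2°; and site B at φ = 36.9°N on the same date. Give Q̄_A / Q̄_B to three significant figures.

— Configuration A (φ=-60.5°):
cos H₀ = −tan(-60.5°) tan(-14.200°) = -0.4472, H₀ = 2.0345 rad.
Bracket: H₀ sin φ sin δ + cos φ cos δ sin H₀ = 2.0345×-0.87036×-0.24531 + 0.49242×0.96945×0.89441 = 0.434382 + 0.426970 = 0.861352.
Q̄ = (S₀/π) × [bracket] = (589/π) × 0.861352 = 161.49 W/m².
— Configuration B (φ=+36.9°):
cos H₀ = −tan(+36.9°) tan(-14.200°) = 0.1900, H₀ = 1.3796 rad.
Bracket: H₀ sin φ sin δ + cos φ cos δ sin H₀ = 1.3796×0.60042×-0.24531 + 0.79968×0.96945×0.98179 = -0.203200 + 0.761132 = 0.557932.
Q̄ = (S₀/π) × [bracket] = (589/π) × 0.557932 = 104.60 W/m².
Ratio Q̄_A / Q̄_B = 161.49 / 104.60 = 1.544.

Q̄_A / Q̄_B ≈ 1.54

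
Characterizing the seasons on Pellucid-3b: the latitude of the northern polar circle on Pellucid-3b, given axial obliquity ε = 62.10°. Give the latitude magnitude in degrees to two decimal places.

The polar circle is the lowest latitude that experiences at least one full rotation of continuous daylight at the northern-summer solstice; it lies at |φ| = 90° − ε = 90° − 62.10° = 27.90°.

27.90°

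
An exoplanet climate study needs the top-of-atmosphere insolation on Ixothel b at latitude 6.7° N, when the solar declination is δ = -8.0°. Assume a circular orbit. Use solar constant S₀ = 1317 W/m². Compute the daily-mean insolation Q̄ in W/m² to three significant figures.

Q̄ ≈ 402 W/m²

cos H₀ = −tan(+6.7°) tan(-8.000°) = 0.0165, H₀ = 1.5543 rad.
Bracket: H₀ sin φ sin δ + cos φ cos δ sin H₀ = 1.5543×0.11667×-0.13917 + 0.99317×0.99027×0.99986 = -0.025237 + 0.983369 = 0.958132.
Q̄ = (S₀/π) × [bracket] = (1317/π) × 0.958132 = 401.7 W/m².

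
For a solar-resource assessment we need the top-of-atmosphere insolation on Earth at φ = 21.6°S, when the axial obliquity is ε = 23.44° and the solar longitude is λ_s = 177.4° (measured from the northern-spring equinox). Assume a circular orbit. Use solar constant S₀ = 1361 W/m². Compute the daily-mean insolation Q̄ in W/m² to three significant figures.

Q̄ ≈ 398 W/m²

Solar declination: sin δ = sin ε · sin λ_s = sin 23.44° × sin 177.4° = 0.01804, so δ = +1.034°.
cos H₀ = −tan(-21.6°) tan(+1.034°) = 0.0071, H₀ = 1.5637 rad.
Bracket: H₀ sin φ sin δ + cos φ cos δ sin H₀ = 1.5637×-0.36812×0.01804 + 0.92978×0.99984×0.99997 = -0.010384 + 0.929603 = 0.919219.
Q̄ = (S₀/π) × [bracket] = (1361/π) × 0.919219 = 398.2 W/m².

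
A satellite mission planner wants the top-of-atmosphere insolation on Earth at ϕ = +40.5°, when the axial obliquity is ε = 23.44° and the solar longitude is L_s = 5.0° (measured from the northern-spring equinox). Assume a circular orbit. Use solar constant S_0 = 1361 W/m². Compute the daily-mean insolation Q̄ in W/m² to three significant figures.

Solar declination: sin δ = sin ε · sin L_s = sin 23.44° × sin 5.0° = 0.03467, so δ = +1.987°.
cos h₀ = −tan(+40.5°) tan(+1.987°) = -0.0296, h₀ = 1.6004 rad.
Bracket: h₀ sin ϕ sin δ + cos ϕ cos δ sin h₀ = 1.6004×0.64945×0.03467 + 0.76041×0.99940×0.99956 = 0.036035 + 0.759619 = 0.795654.
Q̄ = (S_0/π) × [bracket] = (1361/π) × 0.795654 = 344.7 W/m².

Q̄ ≈ 345 W/m²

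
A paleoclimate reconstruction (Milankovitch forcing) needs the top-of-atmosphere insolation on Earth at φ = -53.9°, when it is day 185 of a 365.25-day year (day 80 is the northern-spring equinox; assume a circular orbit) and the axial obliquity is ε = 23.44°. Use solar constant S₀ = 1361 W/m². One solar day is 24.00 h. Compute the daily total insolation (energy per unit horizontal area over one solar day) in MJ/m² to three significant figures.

5.43 MJ/m²

Solar longitude: λ_s = 360° × (185 − 80)/365.25 = 103.491°.
sin δ = sin 23.44° × sin 103.491° = 0.38681, so δ = +22.756°.
cos H₀ = −tan(-53.9°) tan(+22.756°) = 0.5752, H₀ = 0.9579 rad.
Bracket: H₀ sin φ sin δ + cos φ cos δ sin H₀ = 0.9579×-0.80799×0.38681 + 0.58920×0.92216×0.81799 = -0.299381 + 0.444444 = 0.145063.
Q̄ = (S₀/π) × [bracket] = (1361/π) × 0.145063 = 62.844 W/m².
Daily total = Q̄ × 24.00 h × 3600 s/h = 62.844 × 24.00 × 3600 / 10⁶ = 5.430 MJ/m².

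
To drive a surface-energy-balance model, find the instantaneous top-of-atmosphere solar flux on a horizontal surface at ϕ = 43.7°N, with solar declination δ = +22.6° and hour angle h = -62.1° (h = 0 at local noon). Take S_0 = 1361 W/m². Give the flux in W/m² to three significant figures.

cos θ_z = sin ϕ sin δ + cos ϕ cos δ cos h = 0.265503 + 0.312320 = 0.577823.
Flux = S_0 · cos θ_z = 1361 × 0.577823 = 786.4 W/m².

786 W/m²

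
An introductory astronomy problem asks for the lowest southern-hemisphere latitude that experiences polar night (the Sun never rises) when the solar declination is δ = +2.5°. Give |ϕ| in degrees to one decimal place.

|ϕ| = 87.5°

Polar night requires cos h₀ = −tan ϕ tan δ ≥ 1, i.e. tan ϕ tan δ ≤ −1.
The boundary is |tan ϕ| · |tan δ| = 1, so |ϕ| = 90° − |δ| = 90° − 2.5° = 87.5° in the southern hemisphere.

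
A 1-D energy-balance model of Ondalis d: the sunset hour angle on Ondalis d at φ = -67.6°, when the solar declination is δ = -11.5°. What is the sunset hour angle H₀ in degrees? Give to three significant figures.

H₀ = 120°

cos H₀ = −tan φ · tan δ = −tan(-67.6°) × tan(-11.500°) = -0.4936, so H₀ = 2.0870 rad = 119.58°.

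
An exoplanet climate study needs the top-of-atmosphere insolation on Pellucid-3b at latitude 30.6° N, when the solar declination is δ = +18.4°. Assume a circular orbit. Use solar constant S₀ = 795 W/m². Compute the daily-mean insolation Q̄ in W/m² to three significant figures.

Q̄ ≈ 275 W/m²

cos H₀ = −tan(+30.6°) tan(+18.400°) = -0.1967, H₀ = 1.7688 rad.
Bracket: H₀ sin φ sin δ + cos φ cos δ sin H₀ = 1.7688×0.50904×0.31565 + 0.86074×0.94888×0.98046 = 0.284208 + 0.800780 = 1.084988.
Q̄ = (S₀/π) × [bracket] = (795/π) × 1.084988 = 274.6 W/m².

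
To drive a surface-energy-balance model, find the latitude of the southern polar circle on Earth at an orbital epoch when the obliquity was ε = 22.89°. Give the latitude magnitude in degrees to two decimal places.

67.11°

The polar circle is the lowest latitude that experiences at least one full rotation of continuous darkness at the northern-summer solstice; it lies at |ϕ| = 90° − ε = 90° − 22.89° = 67.11°.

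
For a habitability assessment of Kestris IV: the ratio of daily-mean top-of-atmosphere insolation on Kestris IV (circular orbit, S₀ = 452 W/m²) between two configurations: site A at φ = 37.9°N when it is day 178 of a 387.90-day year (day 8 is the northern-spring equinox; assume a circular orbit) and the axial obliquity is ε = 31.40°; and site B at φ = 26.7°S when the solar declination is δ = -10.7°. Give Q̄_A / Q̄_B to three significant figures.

— Configuration A (φ=+37.9°):
Solar longitude: λ_s = 360° × (178 − 8)/387.90 = 157.773°.
sin δ = sin 31.40° × sin 157.773° = 0.19709, so δ = +11.367°.
cos H₀ = −tan(+37.9°) tan(+11.367°) = -0.1565, H₀ = 1.7279 rad.
Bracket: H₀ sin φ sin δ + cos φ cos δ sin H₀ = 1.7279×0.61429×0.19709 + 0.78908×0.98039×0.98768 = 0.209198 + 0.764075 = 0.973273.
Q̄ = (S₀/π) × [bracket] = (452/π) × 0.973273 = 140.03 W/m².
— Configuration B (φ=-26.7°):
cos H₀ = −tan(-26.7°) tan(-10.700°) = -0.0950, H₀ = 1.6660 rad.
Bracket: H₀ sin φ sin δ + cos φ cos δ sin H₀ = 1.6660×-0.44932×-0.18567 + 0.89337×0.98261×0.99547 = 0.138986 + 0.873858 = 1.012844.
Q̄ = (S₀/π) × [bracket] = (452/π) × 1.012844 = 145.72 W/m².
Ratio Q̄_A / Q̄_B = 140.03 / 145.72 = 0.9610.

Q̄_A / Q̄_B ≈ 0.961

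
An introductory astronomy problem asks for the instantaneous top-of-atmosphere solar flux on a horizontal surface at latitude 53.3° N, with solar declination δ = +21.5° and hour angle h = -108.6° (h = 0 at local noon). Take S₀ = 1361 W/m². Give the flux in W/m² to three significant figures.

cos θ_z = sin φ sin δ + cos φ cos δ cos h = 0.293852 + -0.177354 = 0.116498.
Flux = S₀ · cos θ_z = 1361 × 0.116498 = 158.6 W/m².

159 W/m²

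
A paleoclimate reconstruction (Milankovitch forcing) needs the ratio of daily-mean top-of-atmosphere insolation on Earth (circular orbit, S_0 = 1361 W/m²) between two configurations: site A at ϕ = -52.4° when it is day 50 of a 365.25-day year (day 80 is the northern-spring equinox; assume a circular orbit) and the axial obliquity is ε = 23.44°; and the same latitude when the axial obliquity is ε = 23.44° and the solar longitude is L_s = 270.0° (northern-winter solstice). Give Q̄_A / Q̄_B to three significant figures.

Q̄_A / Q̄_B ≈ 0.753

— Configuration A (ϕ=-52.4°):
Solar longitude: L_s = 360° × (50 − 80)/365.25 = -29.569°, i.e. -29.569° + 360° = 330.431°.
sin δ = sin 23.44° × sin 330.431° = -0.19630, so δ = -11.320°.
cos h₀ = −tan(-52.4°) tan(-11.320°) = -0.2600, h₀ = 1.8338 rad.
Bracket: h₀ sin ϕ sin δ + cos ϕ cos δ sin h₀ = 1.8338×-0.79229×-0.19630 + 0.61015×0.98054×0.96562 = 0.285205 + 0.577708 = 0.862913.
Q̄ = (S_0/π) × [bracket] = (1361/π) × 0.862913 = 373.83 W/m².
— Configuration B (ϕ=-52.4°):
Solar declination: sin δ = sin ε · sin L_s = sin 23.44° × sin 270.0° = -0.39779, so δ = -23.440°.
cos h₀ = −tan(-52.4°) tan(-23.440°) = -0.5630, h₀ = 2.1688 rad.
Bracket: h₀ sin ϕ sin δ + cos ϕ cos δ sin h₀ = 2.1688×-0.79229×-0.39779 + 0.61015×0.91748×0.82646 = 0.683530 + 0.462653 = 1.146183.
Q̄ = (S_0/π) × [bracket] = (1361/π) × 1.146183 = 496.55 W/m².
Ratio Q̄_A / Q̄_B = 373.83 / 496.55 = 0.7529.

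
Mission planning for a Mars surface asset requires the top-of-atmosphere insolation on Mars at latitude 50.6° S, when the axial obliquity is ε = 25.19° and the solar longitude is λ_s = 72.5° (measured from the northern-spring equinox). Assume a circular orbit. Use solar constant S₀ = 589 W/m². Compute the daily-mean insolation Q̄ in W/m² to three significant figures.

Solar declination: sin δ = sin ε · sin λ_s = sin 25.19° × sin 72.5° = 0.40592, so δ = +23.949°.
cos H₀ = −tan(-50.6°) tan(+23.949°) = 0.5407, H₀ = 0.9995 rad.
Bracket: H₀ sin φ sin δ + cos φ cos δ sin H₀ = 0.9995×-0.77273×0.40592 + 0.63473×0.91391×0.84120 = -0.313510 + 0.487968 = 0.174458.
Q̄ = (S₀/π) × [bracket] = (589/π) × 0.174458 = 32.71 W/m².

Q̄ ≈ 32.7 W/m²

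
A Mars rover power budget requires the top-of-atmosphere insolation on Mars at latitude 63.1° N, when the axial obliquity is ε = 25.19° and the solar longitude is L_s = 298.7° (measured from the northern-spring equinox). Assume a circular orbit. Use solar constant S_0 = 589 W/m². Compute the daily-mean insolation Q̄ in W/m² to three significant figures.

Q̄ ≈ 7.05 W/m²

Solar declination: sin δ = sin ε · sin L_s = sin 25.19° × sin 298.7° = -0.37333, so δ = -21.921°.
cos h₀ = −tan(+63.1°) tan(-21.921°) = 0.7932, h₀ = 0.6547 rad.
Bracket: h₀ sin ϕ sin δ + cos ϕ cos δ sin h₀ = 0.6547×0.89180×-0.37333 + 0.45243×0.92770×0.60892 = -0.217973 + 0.255575 = 0.037602.
Q̄ = (S_0/π) × [bracket] = (589/π) × 0.037602 = 7.050 W/m².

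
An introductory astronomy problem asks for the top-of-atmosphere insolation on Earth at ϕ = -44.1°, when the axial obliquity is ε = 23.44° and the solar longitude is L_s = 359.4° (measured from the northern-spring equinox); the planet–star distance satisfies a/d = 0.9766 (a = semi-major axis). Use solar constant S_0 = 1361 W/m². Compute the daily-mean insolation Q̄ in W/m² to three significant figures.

Solar declination: sin δ = sin ε · sin L_s = sin 23.44° × sin 359.4° = -0.00417, so δ = -0.239°.
cos h₀ = −tan(-44.1°) tan(-0.239°) = -0.0040, h₀ = 1.5748 rad.
Bracket: h₀ sin ϕ sin δ + cos ϕ cos δ sin h₀ = 1.5748×-0.69591×-0.00417 + 0.71813×0.99999×0.99999 = 0.004570 + 0.718116 = 0.722686.
Inverse-square distance factor (a/d)² = 0.9766² = 0.953748.
Q̄ = (S_0/π) × 0.953748 × [bracket] = (1361/π) × 0.953748 × 0.722686 = 298.6 W/m².

Q̄ ≈ 299 W/m²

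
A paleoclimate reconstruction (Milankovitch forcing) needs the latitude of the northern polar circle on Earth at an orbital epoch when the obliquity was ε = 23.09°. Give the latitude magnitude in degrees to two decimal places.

The polar circle is the lowest latitude that experiences at least one full rotation of continuous daylight at the northern-summer solstice; it lies at |φ| = 90° − ε = 90° − 23.09° = 66.91°.

66.91°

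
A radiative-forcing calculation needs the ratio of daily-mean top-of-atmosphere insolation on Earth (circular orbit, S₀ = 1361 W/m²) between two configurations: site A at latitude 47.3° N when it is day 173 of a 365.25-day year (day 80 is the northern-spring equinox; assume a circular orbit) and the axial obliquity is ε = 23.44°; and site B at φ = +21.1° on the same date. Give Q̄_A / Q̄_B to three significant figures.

Q̄_A / Q̄_B ≈ 1.05

— Configuration A (φ=+47.3°):
Solar longitude: λ_s = 360° × (173 − 80)/365.25 = 91.663°.
sin δ = sin 23.44° × sin 91.663° = 0.39762, so δ = +23.430°.
cos H₀ = −tan(+47.3°) tan(+23.430°) = -0.4696, H₀ = 2.0597 rad.
Bracket: H₀ sin φ sin δ + cos φ cos δ sin H₀ = 2.0597×0.73491×0.39762 + 0.67816×0.91755×0.88287 = 0.601875 + 0.549362 = 1.151237.
Q̄ = (S₀/π) × [bracket] = (1361/π) × 1.151237 = 498.74 W/m².
— Configuration B (φ=+21.1°):
cos H₀ = −tan(+21.1°) tan(+23.430°) = -0.1672, H₀ = 1.7388 rad.
Bracket: H₀ sin φ sin δ + cos φ cos δ sin H₀ = 1.7388×0.36000×0.39762 + 0.93295×0.91755×0.98592 = 0.248897 + 0.843975 = 1.092872.
Q̄ = (S₀/π) × [bracket] = (1361/π) × 1.092872 = 473.45 W/m².
Ratio Q̄_A / Q̄_B = 498.74 / 473.45 = 1.053.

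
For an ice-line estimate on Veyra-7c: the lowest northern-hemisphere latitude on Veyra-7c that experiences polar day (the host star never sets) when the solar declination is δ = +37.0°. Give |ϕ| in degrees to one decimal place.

|ϕ| = 53.0°

Polar day requires cos h₀ = −tan ϕ tan δ ≤ −1, i.e. tan ϕ tan δ ≥ 1.
The boundary is |tan ϕ| · |tan δ| = 1, so |ϕ| = 90° − |δ| = 90° − 37.0° = 53.0° in the northern hemisphere.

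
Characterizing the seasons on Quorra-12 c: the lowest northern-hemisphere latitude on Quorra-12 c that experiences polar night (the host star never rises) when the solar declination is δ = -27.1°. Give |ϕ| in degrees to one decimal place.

Polar night requires cos h₀ = −tan ϕ tan δ ≥ 1, i.e. tan ϕ tan δ ≤ −1.
The boundary is |tan ϕ| · |tan δ| = 1, so |ϕ| = 90° − |δ| = 90° − 27.1° = 62.9° in the northern hemisphere.

|ϕ| = 62.9°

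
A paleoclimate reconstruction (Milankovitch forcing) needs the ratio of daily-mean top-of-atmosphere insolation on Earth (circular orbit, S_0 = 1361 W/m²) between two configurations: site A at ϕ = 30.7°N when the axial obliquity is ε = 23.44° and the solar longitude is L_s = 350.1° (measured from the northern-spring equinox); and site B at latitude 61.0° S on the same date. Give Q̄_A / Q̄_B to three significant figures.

— Configuration A (ϕ=+30.7°):
Solar declination: sin δ = sin ε · sin L_s = sin 23.44° × sin 350.1° = -0.06839, so δ = -3.922°.
cos h₀ = −tan(+30.7°) tan(-3.922°) = 0.0407, h₀ = 1.5301 rad.
Bracket: h₀ sin ϕ sin δ + cos ϕ cos δ sin h₀ = 1.5301×0.51054×-0.06839 + 0.85985×0.99766×0.99917 = -0.053425 + 0.857126 = 0.803701.
Q̄ = (S_0/π) × [bracket] = (1361/π) × 0.803701 = 348.18 W/m².
— Configuration B (ϕ=-61.0°):
cos h₀ = −tan(-61.0°) tan(-3.922°) = -0.1237, h₀ = 1.6948 rad.
Bracket: h₀ sin ϕ sin δ + cos ϕ cos δ sin h₀ = 1.6948×-0.87462×-0.06839 + 0.48481×0.99766×0.99232 = 0.101375 + 0.479961 = 0.581336.
Q̄ = (S_0/π) × [bracket] = (1361/π) × 0.581336 = 251.85 W/m².
Ratio Q̄_A / Q̄_B = 348.18 / 251.85 = 1.382.

Q̄_A / Q̄_B ≈ 1.38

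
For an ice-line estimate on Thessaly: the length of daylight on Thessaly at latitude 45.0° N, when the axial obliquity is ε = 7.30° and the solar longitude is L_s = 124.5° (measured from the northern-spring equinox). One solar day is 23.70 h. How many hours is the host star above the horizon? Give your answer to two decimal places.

Solar declination: sin δ = sin ε · sin L_s = sin 7.30° × sin 124.5° = 0.10472, so δ = +6.011°.
cos h₀ = −tan ϕ · tan δ = −tan(+45.0°) × tan(+6.011°) = -0.1053, so h₀ = 1.6763 rad = 96.04°.
Daylight = 2h₀/(2π) × 23.70 h = (1.6763/π) × 23.70 = 12.65 h.

12.65 h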